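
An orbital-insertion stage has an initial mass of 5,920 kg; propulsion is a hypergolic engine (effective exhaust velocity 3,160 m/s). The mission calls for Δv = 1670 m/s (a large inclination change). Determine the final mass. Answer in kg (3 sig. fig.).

final mass ≈ 3490 kg

By the Tsiolkovsky rocket equation, m₀/m_f = exp(Δv / v_e) = exp(1670 / 3160.0) = exp(0.5285) = 1.6964.
m_f = m₀ / 1.6964 = 5,920 / 1.6964 = 3,489.74 kg.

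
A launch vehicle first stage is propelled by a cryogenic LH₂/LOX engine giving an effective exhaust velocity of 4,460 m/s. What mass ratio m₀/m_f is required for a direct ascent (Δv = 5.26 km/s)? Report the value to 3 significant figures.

m₀/m_f = exp(Δv / v_e) = exp(5260 / 4460.0) = exp(1.1794) = 3.2523.

mass ratio ≈ 3.25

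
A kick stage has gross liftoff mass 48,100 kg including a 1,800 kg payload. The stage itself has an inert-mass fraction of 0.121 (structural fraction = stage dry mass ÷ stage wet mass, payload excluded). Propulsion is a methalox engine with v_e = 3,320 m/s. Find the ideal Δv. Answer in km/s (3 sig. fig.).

Stage wet mass = m₀ − payload = 48,100 − 1,800 = 46,300 kg.
Stage dry mass = ε × stage wet mass = 0.121 × 46,300 = 5,602.3 kg.
Burnout mass m_f = stage dry + payload = 5,602.3 + 1,800 = 7,402.3 kg.
Δv = v_e · ln(48,100/7,402.3) = 3320.0 × ln(6.498) = 3320.0 × 1.8715 ≈ 6213 m/s.

Δv ≈ 6.21 km/s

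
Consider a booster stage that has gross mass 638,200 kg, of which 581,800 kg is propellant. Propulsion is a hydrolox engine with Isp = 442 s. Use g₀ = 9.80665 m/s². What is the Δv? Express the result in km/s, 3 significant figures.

Δv ≈ 10.5 km/s

v_e = Isp · g₀ = 442 × 9.80665 = 4334.5 m/s.
m_f = m₀ − m_prop = 638,200 − 581,800 = 56,400 kg.
Using Δv = v_e ln(m₀/m_f): Δv = v_e · ln(m₀/m_f) = 4334.5 × ln(11.32) = 4334.5 × 2.4262 ≈ 10516.4 m/s.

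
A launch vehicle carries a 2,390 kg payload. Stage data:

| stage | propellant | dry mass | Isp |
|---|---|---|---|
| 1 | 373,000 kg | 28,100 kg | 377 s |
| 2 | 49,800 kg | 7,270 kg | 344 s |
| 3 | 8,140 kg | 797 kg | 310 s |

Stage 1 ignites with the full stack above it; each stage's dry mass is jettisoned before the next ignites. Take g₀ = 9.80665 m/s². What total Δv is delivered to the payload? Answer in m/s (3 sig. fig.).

Ignition mass of stage 1 = 373,000+28,100 + 49,800+7,270 + 8,140+797 + 2,390 = 469,497 kg.
Stage 1: m₀ = 469,497 kg, m_f = 469,497 − 373,000 = 96,497 kg; Δv = 377×9.80665×ln(4.865) = 3697.1×1.5821 ≈ 5849 m/s.
Stage 2: m₀ = 68,397 kg, m_f = 68,397 − 49,800 = 18,597 kg; Δv = 344×9.80665×ln(3.678) = 3373.5×1.3023 ≈ 4393 m/s.
Stage 3: m₀ = 11,327 kg, m_f = 11,327 − 8,140 = 3,187 kg; Δv = 310×9.80665×ln(3.554) = 3040.1×1.2681 ≈ 3855 m/s.
Total Δv = 5849 + 4393 + 3855 = 14097 m/s.

Δv ≈ 14100 m/s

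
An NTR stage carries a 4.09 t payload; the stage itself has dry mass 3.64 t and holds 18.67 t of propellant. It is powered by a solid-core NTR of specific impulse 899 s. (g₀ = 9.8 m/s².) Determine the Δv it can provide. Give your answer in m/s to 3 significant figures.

Δv ≈ 10800 m/s

v_e = Isp · g₀ = 899 × 9.8 = 8810.2 m/s.
m₀ = payload + dry + propellant = 4.09 + 3.64 + 18.67 = 26.4 t.
m_f = payload + dry = 4.09 + 3.64 = 7.73 t.
Δv = v_e · ln(m₀/m_f) = 8810.2 × ln(3.415) = 8810.2 × 1.2283 ≈ 10821.2 m/s.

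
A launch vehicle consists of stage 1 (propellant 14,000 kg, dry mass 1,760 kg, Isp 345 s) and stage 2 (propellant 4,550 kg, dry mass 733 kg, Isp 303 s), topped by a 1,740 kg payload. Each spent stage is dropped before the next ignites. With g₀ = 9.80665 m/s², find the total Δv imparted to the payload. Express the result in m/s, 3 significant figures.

Ignition mass of stage 1 = 14,000+1,760 + 4,550+733 + 1,740 = 22,783 kg.
Stage 1: m₀ = 22,783 kg, m_f = 22,783 − 14,000 = 8,783 kg; Δv = 345×9.80665×ln(2.594) = 3383.3×0.9532 ≈ 3225 m/s.
Stage 2: m₀ = 7,023 kg, m_f = 7,023 − 4,550 = 2,473 kg; Δv = 303×9.80665×ln(2.84) = 2971.4×1.0438 ≈ 3101 m/s.
Total Δv = 3225 + 3101 = 6326 m/s.

Δv ≈ 6330 m/s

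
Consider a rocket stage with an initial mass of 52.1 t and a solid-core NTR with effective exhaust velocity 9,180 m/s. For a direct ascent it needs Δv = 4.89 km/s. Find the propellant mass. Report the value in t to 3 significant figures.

propellant mass ≈ 21.5 t

Rocket equation: m₀/m_f = exp(Δv / v_e) = exp(4890 / 9180.0) = exp(0.5327) = 1.7035.
m_f = 52.1 / 1.7035 = 30.5841 t, so propellant = m₀ − m_f = 52.1 − 30.5841 = 21.5159 t.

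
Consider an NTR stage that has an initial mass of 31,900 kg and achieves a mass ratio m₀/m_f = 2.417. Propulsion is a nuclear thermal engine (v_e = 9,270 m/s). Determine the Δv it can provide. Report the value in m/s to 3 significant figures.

Using Δv = v_e ln(m₀/m_f): Δv = v_e · ln(2.417) = 9270.0 × 0.8825 ≈ 8181.0 m/s.

Δv ≈ 8180 m/s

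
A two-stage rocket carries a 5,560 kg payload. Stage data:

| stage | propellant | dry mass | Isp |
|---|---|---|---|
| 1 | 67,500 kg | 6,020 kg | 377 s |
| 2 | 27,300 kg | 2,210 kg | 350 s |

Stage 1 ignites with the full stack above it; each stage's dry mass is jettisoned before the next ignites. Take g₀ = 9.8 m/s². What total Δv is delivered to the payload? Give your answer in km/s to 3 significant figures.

Δv ≈ 8.76 km/s

Ignition mass of stage 1 = 67,500+6,020 + 27,300+2,210 + 5,560 = 108,590 kg.
Stage 1: m₀ = 108,590 kg, m_f = 108,590 − 67,500 = 41,090 kg; Δv = 377×9.8×ln(2.643) = 3694.6×0.9718 ≈ 3590 m/s.
Stage 2: m₀ = 35,070 kg, m_f = 35,070 − 27,300 = 7,770 kg; Δv = 350×9.8×ln(4.514) = 3430.0×1.5071 ≈ 5169 m/s.
Total Δv = 3590 + 5169 = 8759 m/s.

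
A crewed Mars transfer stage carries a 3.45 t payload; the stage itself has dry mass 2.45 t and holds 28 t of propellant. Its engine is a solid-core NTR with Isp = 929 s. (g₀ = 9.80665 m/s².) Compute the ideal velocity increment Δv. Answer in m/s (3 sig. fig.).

v_e = Isp · g₀ = 929 × 9.80665 = 9110.4 m/s.
m₀ = payload + dry + propellant = 3.45 + 2.45 + 28 = 33.9 t.
m_f = payload + dry = 3.45 + 2.45 = 5.9 t.
Using Δv = v_e ln(m₀/m_f): Δv = v_e · ln(m₀/m_f) = 9110.4 × ln(5.746) = 9110.4 × 1.7485 ≈ 15929.2 m/s.

Δv ≈ 15900 m/s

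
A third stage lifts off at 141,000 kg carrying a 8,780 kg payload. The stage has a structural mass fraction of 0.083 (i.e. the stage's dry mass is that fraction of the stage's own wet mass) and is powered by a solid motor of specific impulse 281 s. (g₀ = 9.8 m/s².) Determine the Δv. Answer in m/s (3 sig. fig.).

Stage wet mass = m₀ − payload = 141,000 − 8,780 = 132,220 kg.
Stage dry mass = ε × stage wet mass = 0.083 × 132,220 = 10,974.3 kg.
Burnout mass m_f = stage dry + payload = 10,974.3 + 8,780 = 19,754.3 kg.
v_e = Isp · g₀ = 281 × 9.8 = 2753.8 m/s.
Δv = v_e · ln(141,000/19,754.3) = 2753.8 × ln(7.138) = 2753.8 × 1.9654 ≈ 5412 m/s.

Δv ≈ 5410 m/s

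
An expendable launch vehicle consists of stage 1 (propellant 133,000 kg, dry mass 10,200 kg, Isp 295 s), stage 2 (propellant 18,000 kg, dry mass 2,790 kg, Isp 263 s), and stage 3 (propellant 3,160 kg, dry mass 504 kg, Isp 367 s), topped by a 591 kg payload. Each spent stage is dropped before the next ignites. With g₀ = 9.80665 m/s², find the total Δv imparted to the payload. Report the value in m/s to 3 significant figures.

Ignition mass of stage 1 = 133,000+10,200 + 18,000+2,790 + 3,160+504 + 591 = 168,245 kg.
Stage 1: m₀ = 168,245 kg, m_f = 168,245 − 133,000 = 35,245 kg; Δv = 295×9.80665×ln(4.774) = 2893.0×1.5631 ≈ 4522 m/s.
Stage 2: m₀ = 25,045 kg, m_f = 25,045 − 18,000 = 7,045 kg; Δv = 263×9.80665×ln(3.555) = 2579.1×1.2684 ≈ 3271 m/s.
Stage 3: m₀ = 4,255 kg, m_f = 4,255 − 3,160 = 1,095 kg; Δv = 367×9.80665×ln(3.886) = 3599.0×1.3573 ≈ 4885 m/s.
Total Δv = 4522 + 3271 + 4885 = 12678 m/s.

Δv ≈ 12700 m/s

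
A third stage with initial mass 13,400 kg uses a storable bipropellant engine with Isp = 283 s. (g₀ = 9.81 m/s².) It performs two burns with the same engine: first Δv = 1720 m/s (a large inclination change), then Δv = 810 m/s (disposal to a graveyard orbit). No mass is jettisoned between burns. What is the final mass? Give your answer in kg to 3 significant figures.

final mass ≈ 5390 kg

v_e = Isp · g₀ = 283 × 9.81 = 2776.2 m/s.
After the first burn: m = 13400 × exp(−1720/2776.2) = 13400 × 0.53819 = 7,211.75 kg.
After the second burn: m = 7,211.75 × exp(−810/2776.2) = 7,211.75 × 0.74695 = 5,386.82 kg.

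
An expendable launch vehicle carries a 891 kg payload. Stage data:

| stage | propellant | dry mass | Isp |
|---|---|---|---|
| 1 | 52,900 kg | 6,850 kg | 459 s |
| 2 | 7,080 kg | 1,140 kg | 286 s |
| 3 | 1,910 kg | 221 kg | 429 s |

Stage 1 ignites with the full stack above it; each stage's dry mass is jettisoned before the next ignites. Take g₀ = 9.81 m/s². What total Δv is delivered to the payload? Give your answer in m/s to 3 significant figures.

Δv ≈ 13200 m/s

Ignition mass of stage 1 = 52,900+6,850 + 7,080+1,140 + 1,910+221 + 891 = 70,992 kg.
Stage 1: m₀ = 70,992 kg, m_f = 70,992 − 52,900 = 18,092 kg; Δv = 459×9.81×ln(3.924) = 4502.8×1.3671 ≈ 6156 m/s.
Stage 2: m₀ = 11,242 kg, m_f = 11,242 − 7,080 = 4,162 kg; Δv = 286×9.81×ln(2.701) = 2805.7×0.9937 ≈ 2788 m/s.
Stage 3: m₀ = 3,022 kg, m_f = 3,022 − 1,910 = 1,112 kg; Δv = 429×9.81×ln(2.718) = 4208.5×0.9998 ≈ 4207 m/s.
Total Δv = 6156 + 2788 + 4207 = 13151 m/s.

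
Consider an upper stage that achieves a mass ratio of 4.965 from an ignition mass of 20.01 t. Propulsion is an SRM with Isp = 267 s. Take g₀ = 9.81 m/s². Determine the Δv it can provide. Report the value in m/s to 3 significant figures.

Δv ≈ 4200 m/s

v_e = Isp · g₀ = 267 × 9.81 = 2619.3 m/s.
Δv = v_e · ln(4.965) = 2619.3 × 1.6024 ≈ 4197.2 m/s.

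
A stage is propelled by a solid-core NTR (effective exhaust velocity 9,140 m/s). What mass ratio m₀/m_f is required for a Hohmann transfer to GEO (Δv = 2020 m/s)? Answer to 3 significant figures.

From the ideal rocket equation, m₀/m_f = exp(Δv / v_e) = exp(2020 / 9140.0) = exp(0.2210) = 1.2473.

mass ratio ≈ 1.25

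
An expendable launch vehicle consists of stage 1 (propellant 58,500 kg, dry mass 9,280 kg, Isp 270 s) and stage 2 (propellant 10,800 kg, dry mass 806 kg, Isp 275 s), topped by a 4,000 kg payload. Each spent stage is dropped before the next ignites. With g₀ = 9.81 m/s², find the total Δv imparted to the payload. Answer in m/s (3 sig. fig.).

Ignition mass of stage 1 = 58,500+9,280 + 10,800+806 + 4,000 = 83,386 kg.
Stage 1: m₀ = 83,386 kg, m_f = 83,386 − 58,500 = 24,886 kg; Δv = 270×9.81×ln(3.351) = 2648.7×1.2092 ≈ 3203 m/s.
Stage 2: m₀ = 15,606 kg, m_f = 15,606 − 10,800 = 4,806 kg; Δv = 275×9.81×ln(3.247) = 2697.8×1.1778 ≈ 3177 m/s.
Total Δv = 3203 + 3177 = 6380 m/s.

Δv ≈ 6380 m/s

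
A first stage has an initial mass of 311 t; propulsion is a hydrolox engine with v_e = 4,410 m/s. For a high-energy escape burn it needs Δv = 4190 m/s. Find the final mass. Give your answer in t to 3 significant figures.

final mass ≈ 120 t

m₀/m_f = exp(Δv / v_e) = exp(4190 / 4410.0) = exp(0.9501) = 2.5860.
m_f = m₀ / 2.5860 = 311 / 2.5860 = 120.263 t.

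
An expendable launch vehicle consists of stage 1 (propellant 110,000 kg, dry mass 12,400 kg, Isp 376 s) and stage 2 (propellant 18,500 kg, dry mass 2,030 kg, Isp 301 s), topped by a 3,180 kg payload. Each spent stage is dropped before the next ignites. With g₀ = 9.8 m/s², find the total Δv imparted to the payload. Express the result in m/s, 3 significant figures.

Ignition mass of stage 1 = 110,000+12,400 + 18,500+2,030 + 3,180 = 146,110 kg.
Stage 1: m₀ = 146,110 kg, m_f = 146,110 − 110,000 = 36,110 kg; Δv = 376×9.8×ln(4.046) = 3684.8×1.3978 ≈ 5151 m/s.
Stage 2: m₀ = 23,710 kg, m_f = 23,710 − 18,500 = 5,210 kg; Δv = 301×9.8×ln(4.551) = 2949.8×1.5153 ≈ 4470 m/s.
Total Δv = 5151 + 4470 = 9621 m/s.

Δv ≈ 9620 m/s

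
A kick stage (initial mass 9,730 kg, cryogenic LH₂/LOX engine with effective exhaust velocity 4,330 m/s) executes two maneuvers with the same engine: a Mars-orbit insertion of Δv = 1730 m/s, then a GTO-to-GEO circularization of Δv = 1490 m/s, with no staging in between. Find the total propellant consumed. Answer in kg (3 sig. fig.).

After the first burn: m = 9730 × exp(−1730/4330.0) = 9730 × 0.67063 = 6,525.23 kg.
After the second burn: m = 6,525.23 × exp(−1490/4330.0) = 6,525.23 × 0.70885 = 4,625.41 kg.
Total propellant = m₀ − m_final = 9730 − 4,625.41 = 5,104.59 kg.

total propellant consumed ≈ 5100 kg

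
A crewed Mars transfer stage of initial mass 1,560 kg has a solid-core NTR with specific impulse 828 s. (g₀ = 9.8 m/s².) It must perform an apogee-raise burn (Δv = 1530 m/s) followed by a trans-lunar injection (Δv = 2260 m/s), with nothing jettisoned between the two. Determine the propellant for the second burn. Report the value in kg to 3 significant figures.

propellant for the second burn ≈ 314 kg

v_e = Isp · g₀ = 828 × 9.8 = 8114.4 m/s.
After the first burn: m = 1560 × exp(−1530/8114.4) = 1560 × 0.82816 = 1,291.93 kg.
After the second burn: m = 1,291.93 × exp(−2260/8114.4) = 1,291.93 × 0.75691 = 977.875 kg.
Second-burn propellant = 1,291.93 − 977.875 = 314.055 kg.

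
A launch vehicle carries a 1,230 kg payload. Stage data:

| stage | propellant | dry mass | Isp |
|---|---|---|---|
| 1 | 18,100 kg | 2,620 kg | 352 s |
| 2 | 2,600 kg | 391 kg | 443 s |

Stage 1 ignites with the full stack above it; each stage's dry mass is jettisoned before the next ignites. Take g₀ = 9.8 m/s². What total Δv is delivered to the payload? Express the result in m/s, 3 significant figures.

Ignition mass of stage 1 = 18,100+2,620 + 2,600+391 + 1,230 = 24,941 kg.
Stage 1: m₀ = 24,941 kg, m_f = 24,941 − 18,100 = 6,841 kg; Δv = 352×9.8×ln(3.646) = 3449.6×1.2936 ≈ 4462 m/s.
Stage 2: m₀ = 4,221 kg, m_f = 4,221 − 2,600 = 1,621 kg; Δv = 443×9.8×ln(2.604) = 4341.4×0.9570 ≈ 4155 m/s.
Total Δv = 4462 + 4155 = 8617 m/s.

Δv ≈ 8620 m/s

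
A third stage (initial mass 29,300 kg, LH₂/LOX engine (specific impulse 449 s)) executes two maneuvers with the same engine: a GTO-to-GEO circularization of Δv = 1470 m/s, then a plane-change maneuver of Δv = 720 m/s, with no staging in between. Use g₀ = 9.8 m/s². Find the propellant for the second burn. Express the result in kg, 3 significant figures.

v_e = Isp · g₀ = 449 × 9.8 = 4400.2 m/s.
After the first burn: m = 29300 × exp(−1470/4400.2) = 29300 × 0.71600 = 20,978.8 kg.
After the second burn: m = 20,978.8 × exp(−720/4400.2) = 20,978.8 × 0.84906 = 17,812.3 kg.
Second-burn propellant = 20,978.8 − 17,812.3 = 3,166.5 kg.

propellant for the second burn ≈ 3170 kg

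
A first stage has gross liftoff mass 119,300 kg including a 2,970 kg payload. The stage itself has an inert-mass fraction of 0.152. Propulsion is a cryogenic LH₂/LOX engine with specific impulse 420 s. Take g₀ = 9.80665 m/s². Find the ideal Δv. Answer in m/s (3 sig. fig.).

Δv ≈ 7220 m/s

Stage wet mass = m₀ − payload = 119,300 − 2,970 = 116,330 kg.
Stage dry mass = ε × stage wet mass = 0.152 × 116,330 = 17,682.2 kg.
Burnout mass m_f = stage dry + payload = 17,682.2 + 2,970 = 20,652.2 kg.
v_e = Isp · g₀ = 420 × 9.80665 = 4118.8 m/s.
Using Δv = v_e ln(m₀/m_f): Δv = v_e · ln(119,300/20,652.2) = 4118.8 × ln(5.777) = 4118.8 × 1.7538 ≈ 7224 m/s.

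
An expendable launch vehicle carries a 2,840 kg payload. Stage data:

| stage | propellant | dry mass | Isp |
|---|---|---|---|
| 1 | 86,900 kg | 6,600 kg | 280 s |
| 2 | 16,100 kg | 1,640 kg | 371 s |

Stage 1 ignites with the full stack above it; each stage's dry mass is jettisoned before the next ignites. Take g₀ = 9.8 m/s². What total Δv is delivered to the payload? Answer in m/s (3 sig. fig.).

Δv ≈ 9480 m/s

Ignition mass of stage 1 = 86,900+6,600 + 16,100+1,640 + 2,840 = 114,080 kg.
Stage 1: m₀ = 114,080 kg, m_f = 114,080 − 86,900 = 27,180 kg; Δv = 280×9.8×ln(4.197) = 2744.0×1.4344 ≈ 3936 m/s.
Stage 2: m₀ = 20,580 kg, m_f = 20,580 − 16,100 = 4,480 kg; Δv = 371×9.8×ln(4.594) = 3635.8×1.5247 ≈ 5543 m/s.
Total Δv = 3936 + 5543 = 9479 m/s.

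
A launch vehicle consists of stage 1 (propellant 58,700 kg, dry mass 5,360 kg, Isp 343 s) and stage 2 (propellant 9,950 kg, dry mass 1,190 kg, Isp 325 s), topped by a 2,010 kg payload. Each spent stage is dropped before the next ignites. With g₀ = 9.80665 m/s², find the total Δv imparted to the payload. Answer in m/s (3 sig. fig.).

Δv ≈ 9310 m/s

Ignition mass of stage 1 = 58,700+5,360 + 9,950+1,190 + 2,010 = 77,210 kg.
Stage 1: m₀ = 77,210 kg, m_f = 77,210 − 58,700 = 18,510 kg; Δv = 343×9.80665×ln(4.171) = 3363.7×1.4282 ≈ 4804 m/s.
Stage 2: m₀ = 13,150 kg, m_f = 13,150 − 9,950 = 3,200 kg; Δv = 325×9.80665×ln(4.109) = 3187.2×1.4133 ≈ 4504 m/s.
Total Δv = 4804 + 4504 = 9308 m/s.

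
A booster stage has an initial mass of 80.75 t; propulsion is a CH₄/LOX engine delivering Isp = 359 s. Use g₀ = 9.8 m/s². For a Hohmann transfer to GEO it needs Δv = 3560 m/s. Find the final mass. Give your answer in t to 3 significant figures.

v_e = Isp · g₀ = 359 × 9.8 = 3518.2 m/s.
Using Δv = v_e ln(m₀/m_f): m₀/m_f = exp(Δv / v_e) = exp(3560 / 3518.2) = exp(1.0119) = 2.7508.
m_f = m₀ / 2.7508 = 80.75 / 2.7508 = 29.3551 t.

final mass ≈ 29.4 t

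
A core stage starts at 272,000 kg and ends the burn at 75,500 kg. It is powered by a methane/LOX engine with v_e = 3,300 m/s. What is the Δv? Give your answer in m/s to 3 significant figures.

Δv ≈ 4230 m/s

By the Tsiolkovsky rocket equation, Δv = v_e · ln(m₀/m_f) = 3300.0 × ln(3.603) = 3300.0 × 1.2817 ≈ 4229.5 m/s.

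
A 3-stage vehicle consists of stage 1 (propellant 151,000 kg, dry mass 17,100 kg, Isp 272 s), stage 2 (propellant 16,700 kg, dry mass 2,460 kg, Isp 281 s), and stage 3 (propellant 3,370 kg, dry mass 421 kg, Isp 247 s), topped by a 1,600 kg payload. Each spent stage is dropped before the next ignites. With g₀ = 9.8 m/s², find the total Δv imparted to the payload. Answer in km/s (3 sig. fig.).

Ignition mass of stage 1 = 151,000+17,100 + 16,700+2,460 + 3,370+421 + 1,600 = 192,651 kg.
Stage 1: m₀ = 192,651 kg, m_f = 192,651 − 151,000 = 41,651 kg; Δv = 272×9.8×ln(4.625) = 2665.6×1.5316 ≈ 4083 m/s.
Stage 2: m₀ = 24,551 kg, m_f = 24,551 − 16,700 = 7,851 kg; Δv = 281×9.8×ln(3.127) = 2753.8×1.1401 ≈ 3140 m/s.
Stage 3: m₀ = 5,391 kg, m_f = 5,391 − 3,370 = 2,021 kg; Δv = 247×9.8×ln(2.667) = 2420.6×0.9811 ≈ 2375 m/s.
Total Δv = 4083 + 3140 + 2375 = 9598 m/s.

Δv ≈ 9.60 km/s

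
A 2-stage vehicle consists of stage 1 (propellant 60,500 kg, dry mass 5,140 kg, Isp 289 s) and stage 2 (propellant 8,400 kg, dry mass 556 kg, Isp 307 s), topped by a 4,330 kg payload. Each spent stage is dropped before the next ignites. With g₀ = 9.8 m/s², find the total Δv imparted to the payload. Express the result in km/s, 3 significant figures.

Δv ≈ 7.13 km/s

Ignition mass of stage 1 = 60,500+5,140 + 8,400+556 + 4,330 = 78,926 kg.
Stage 1: m₀ = 78,926 kg, m_f = 78,926 − 60,500 = 18,426 kg; Δv = 289×9.8×ln(4.283) = 2832.2×1.4547 ≈ 4120 m/s.
Stage 2: m₀ = 13,286 kg, m_f = 13,286 − 8,400 = 4,886 kg; Δv = 307×9.8×ln(2.719) = 3008.6×1.0003 ≈ 3010 m/s.
Total Δv = 4120 + 3010 = 7130 m/s.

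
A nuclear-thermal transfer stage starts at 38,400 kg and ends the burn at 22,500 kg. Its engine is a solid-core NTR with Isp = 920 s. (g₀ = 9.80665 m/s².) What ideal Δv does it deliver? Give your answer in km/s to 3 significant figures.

Δv ≈ 4.82 km/s

v_e = Isp · g₀ = 920 × 9.80665 = 9022.1 m/s.
Δv = v_e · ln(m₀/m_f) = 9022.1 × ln(1.707) = 9022.1 × 0.5345 ≈ 4822.7 m/s.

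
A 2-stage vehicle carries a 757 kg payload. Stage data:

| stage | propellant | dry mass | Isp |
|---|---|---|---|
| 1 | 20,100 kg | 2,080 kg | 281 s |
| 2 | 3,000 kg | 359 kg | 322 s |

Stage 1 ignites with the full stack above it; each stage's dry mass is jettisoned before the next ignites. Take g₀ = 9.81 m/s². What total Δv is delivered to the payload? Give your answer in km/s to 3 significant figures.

Ignition mass of stage 1 = 20,100+2,080 + 3,000+359 + 757 = 26,296 kg.
Stage 1: m₀ = 26,296 kg, m_f = 26,296 − 20,100 = 6,196 kg; Δv = 281×9.81×ln(4.244) = 2756.6×1.4455 ≈ 3985 m/s.
Stage 2: m₀ = 4,116 kg, m_f = 4,116 − 3,000 = 1,116 kg; Δv = 322×9.81×ln(3.688) = 3158.8×1.3051 ≈ 4123 m/s.
Total Δv = 3985 + 4123 = 8108 m/s.

Δv ≈ 8.11 km/s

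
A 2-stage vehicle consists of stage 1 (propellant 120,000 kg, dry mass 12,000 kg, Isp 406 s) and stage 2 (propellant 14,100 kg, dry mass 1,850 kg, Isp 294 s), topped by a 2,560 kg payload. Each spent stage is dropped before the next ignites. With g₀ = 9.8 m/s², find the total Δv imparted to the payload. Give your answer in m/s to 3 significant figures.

Δv ≈ 10500 m/s

Ignition mass of stage 1 = 120,000+12,000 + 14,100+1,850 + 2,560 = 150,510 kg.
Stage 1: m₀ = 150,510 kg, m_f = 150,510 − 120,000 = 30,510 kg; Δv = 406×9.8×ln(4.933) = 3978.8×1.5960 ≈ 6350 m/s.
Stage 2: m₀ = 18,510 kg, m_f = 18,510 − 14,100 = 4,410 kg; Δv = 294×9.8×ln(4.197) = 2881.2×1.4344 ≈ 4133 m/s.
Total Δv = 6350 + 4133 = 10483 m/s.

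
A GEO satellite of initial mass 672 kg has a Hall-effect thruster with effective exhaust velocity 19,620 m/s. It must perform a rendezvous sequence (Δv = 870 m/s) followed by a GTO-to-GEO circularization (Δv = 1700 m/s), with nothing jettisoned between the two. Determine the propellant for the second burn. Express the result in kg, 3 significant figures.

propellant for the second burn ≈ 53.4 kg

After the first burn: m = 672 × exp(−870/19620.0) = 672 × 0.95663 = 642.855 kg.
After the second burn: m = 642.855 × exp(−1700/19620.0) = 642.855 × 0.91700 = 589.498 kg.
Second-burn propellant = 642.855 − 589.498 = 53.357 kg.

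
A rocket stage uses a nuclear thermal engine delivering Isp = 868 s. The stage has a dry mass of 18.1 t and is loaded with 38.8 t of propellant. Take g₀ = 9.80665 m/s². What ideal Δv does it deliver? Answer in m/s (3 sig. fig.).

v_e = Isp · g₀ = 868 × 9.80665 = 8512.2 m/s.
m₀ = m_dry + m_prop = 18.1 + 38.8 = 56.9 t.
Δv = v_e · ln(m₀/m_f) = 8512.2 × ln(3.144) = 8512.2 × 1.1454 ≈ 9749.7 m/s.

Δv ≈ 9750 m/s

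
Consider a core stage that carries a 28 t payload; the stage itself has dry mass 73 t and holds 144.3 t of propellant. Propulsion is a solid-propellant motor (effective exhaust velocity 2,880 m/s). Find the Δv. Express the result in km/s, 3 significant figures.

m₀ = payload + dry + propellant = 28 + 73 + 144.3 = 245.3 t.
m_f = payload + dry = 28 + 73 = 101 t.
By the Tsiolkovsky rocket equation, Δv = v_e · ln(m₀/m_f) = 2880.0 × ln(2.429) = 2880.0 × 0.8874 ≈ 2555.6 m/s.

Δv ≈ 2.56 km/s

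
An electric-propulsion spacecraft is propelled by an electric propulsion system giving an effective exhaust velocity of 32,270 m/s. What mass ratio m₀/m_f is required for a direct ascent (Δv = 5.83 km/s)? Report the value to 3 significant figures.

mass ratio ≈ 1.20

m₀/m_f = exp(Δv / v_e) = exp(5830 / 32270.0) = exp(0.1807) = 1.1980.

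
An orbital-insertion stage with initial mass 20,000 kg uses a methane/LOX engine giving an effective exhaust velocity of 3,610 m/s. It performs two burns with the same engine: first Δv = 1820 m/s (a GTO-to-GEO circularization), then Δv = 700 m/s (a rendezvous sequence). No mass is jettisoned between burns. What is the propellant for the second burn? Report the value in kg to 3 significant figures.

propellant for the second burn ≈ 2130 kg

After the first burn: m = 20000 × exp(−1820/3610.0) = 20000 × 0.60402 = 12,080.4 kg.
After the second burn: m = 12,080.4 × exp(−700/3610.0) = 12,080.4 × 0.82374 = 9,951.11 kg.
Second-burn propellant = 12,080.4 − 9,951.11 = 2,129.29 kg.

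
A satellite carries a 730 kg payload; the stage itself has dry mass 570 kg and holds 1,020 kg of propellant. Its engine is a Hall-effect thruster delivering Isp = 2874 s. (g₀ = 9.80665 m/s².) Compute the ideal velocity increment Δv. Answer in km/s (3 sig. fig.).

Δv ≈ 16.3 km/s

v_e = Isp · g₀ = 2874 × 9.80665 = 28184.3 m/s.
m₀ = payload + dry + propellant = 730 + 570 + 1,020 = 2,320 kg.
m_f = payload + dry = 730 + 570 = 1,300 kg.
From the ideal rocket equation, Δv = v_e · ln(m₀/m_f) = 28184.3 × ln(1.785) = 28184.3 × 0.5792 ≈ 16324.4 m/s.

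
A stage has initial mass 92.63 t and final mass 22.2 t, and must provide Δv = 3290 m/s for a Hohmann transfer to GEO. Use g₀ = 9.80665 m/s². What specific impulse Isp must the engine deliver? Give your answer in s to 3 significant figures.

Isp ≈ 235 s

ln(m₀/m_f) = ln(92630/22200) = ln(4.173) = 1.4285.
Rocket equation: v_e = Δv / ln(m₀/m_f) = 3290 / 1.4285 = 2303.1 m/s.
Isp = v_e / g₀ = 2303.1 / 9.80665 = 234.8 s.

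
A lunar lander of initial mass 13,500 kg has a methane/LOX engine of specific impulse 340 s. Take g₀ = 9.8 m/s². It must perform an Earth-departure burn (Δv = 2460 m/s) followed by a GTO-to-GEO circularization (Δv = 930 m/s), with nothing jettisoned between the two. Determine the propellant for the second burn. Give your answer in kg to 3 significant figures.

propellant for the second burn ≈ 1570 kg

v_e = Isp · g₀ = 340 × 9.8 = 3332.0 m/s.
After the first burn: m = 13500 × exp(−2460/3332.0) = 13500 × 0.47793 = 6,452.06 kg.
After the second burn: m = 6,452.06 × exp(−930/3332.0) = 6,452.06 × 0.75646 = 4,880.73 kg.
Second-burn propellant = 6,452.06 − 4,880.73 = 1,571.33 kg.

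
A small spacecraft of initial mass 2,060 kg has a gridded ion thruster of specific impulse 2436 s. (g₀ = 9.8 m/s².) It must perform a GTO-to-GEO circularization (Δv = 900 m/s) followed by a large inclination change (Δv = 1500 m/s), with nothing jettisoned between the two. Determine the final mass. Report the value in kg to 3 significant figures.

v_e = Isp · g₀ = 2436 × 9.8 = 23872.8 m/s.
After the first burn: m = 2060 × exp(−900/23872.8) = 2060 × 0.96300 = 1,983.78 kg.
After the second burn: m = 1,983.78 × exp(−1500/23872.8) = 1,983.78 × 0.93910 = 1,862.97 kg.

final mass ≈ 1860 kg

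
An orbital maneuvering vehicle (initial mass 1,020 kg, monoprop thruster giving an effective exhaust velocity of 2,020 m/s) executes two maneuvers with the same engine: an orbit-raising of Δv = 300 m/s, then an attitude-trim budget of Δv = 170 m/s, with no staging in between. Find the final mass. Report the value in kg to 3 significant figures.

After the first burn: m = 1020 × exp(−300/2020.0) = 1020 × 0.86199 = 879.23 kg.
After the second burn: m = 879.23 × exp(−170/2020.0) = 879.23 × 0.91929 = 808.267 kg.

final mass ≈ 808 kg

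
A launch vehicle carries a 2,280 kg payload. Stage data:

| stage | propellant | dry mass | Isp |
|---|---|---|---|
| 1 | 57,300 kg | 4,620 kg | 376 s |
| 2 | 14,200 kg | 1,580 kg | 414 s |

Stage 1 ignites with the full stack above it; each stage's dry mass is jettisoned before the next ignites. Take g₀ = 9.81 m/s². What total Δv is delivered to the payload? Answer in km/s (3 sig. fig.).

Δv ≈ 10.9 km/s

Ignition mass of stage 1 = 57,300+4,620 + 14,200+1,580 + 2,280 = 79,980 kg.
Stage 1: m₀ = 79,980 kg, m_f = 79,980 − 57,300 = 22,680 kg; Δv = 376×9.81×ln(3.526) = 3688.6×1.2603 ≈ 4649 m/s.
Stage 2: m₀ = 18,060 kg, m_f = 18,060 − 14,200 = 3,860 kg; Δv = 414×9.81×ln(4.679) = 4061.3×1.5430 ≈ 6267 m/s.
Total Δv = 4649 + 6267 = 10916 m/s.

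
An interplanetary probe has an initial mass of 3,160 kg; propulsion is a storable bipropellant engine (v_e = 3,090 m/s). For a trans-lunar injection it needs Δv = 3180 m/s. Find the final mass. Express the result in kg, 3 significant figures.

final mass ≈ 1130 kg

m₀/m_f = exp(Δv / v_e) = exp(3180 / 3090.0) = exp(1.0291) = 2.7986.
m_f = m₀ / 2.7986 = 3,160 / 2.7986 = 1,129.14 kg.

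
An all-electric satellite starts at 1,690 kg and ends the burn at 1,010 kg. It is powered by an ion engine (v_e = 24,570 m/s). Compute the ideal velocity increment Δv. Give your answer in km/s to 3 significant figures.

Using Δv = v_e ln(m₀/m_f): Δv = v_e · ln(m₀/m_f) = 24570.0 × ln(1.673) = 24570.0 × 0.5148 ≈ 12648.1 m/s.

Δv ≈ 12.6 km/s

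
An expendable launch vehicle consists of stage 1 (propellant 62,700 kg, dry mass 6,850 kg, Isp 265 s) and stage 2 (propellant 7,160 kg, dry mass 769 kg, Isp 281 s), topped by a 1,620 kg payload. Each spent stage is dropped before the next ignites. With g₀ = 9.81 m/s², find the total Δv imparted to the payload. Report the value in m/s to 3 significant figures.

Ignition mass of stage 1 = 62,700+6,850 + 7,160+769 + 1,620 = 79,099 kg.
Stage 1: m₀ = 79,099 kg, m_f = 79,099 − 62,700 = 16,399 kg; Δv = 265×9.81×ln(4.823) = 2599.7×1.5735 ≈ 4090 m/s.
Stage 2: m₀ = 9,549 kg, m_f = 9,549 − 7,160 = 2,389 kg; Δv = 281×9.81×ln(3.997) = 2756.6×1.3856 ≈ 3819 m/s.
Total Δv = 4090 + 3819 = 7909 m/s.

Δv ≈ 7910 m/s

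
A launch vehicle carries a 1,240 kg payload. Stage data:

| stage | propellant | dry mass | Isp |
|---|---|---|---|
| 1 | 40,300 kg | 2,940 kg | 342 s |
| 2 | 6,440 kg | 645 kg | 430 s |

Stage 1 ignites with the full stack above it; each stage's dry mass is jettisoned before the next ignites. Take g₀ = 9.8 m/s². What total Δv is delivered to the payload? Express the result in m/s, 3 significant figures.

Ignition mass of stage 1 = 40,300+2,940 + 6,440+645 + 1,240 = 51,565 kg.
Stage 1: m₀ = 51,565 kg, m_f = 51,565 − 40,300 = 11,265 kg; Δv = 342×9.8×ln(4.577) = 3351.6×1.5211 ≈ 5098 m/s.
Stage 2: m₀ = 8,325 kg, m_f = 8,325 − 6,440 = 1,885 kg; Δv = 430×9.8×ln(4.416) = 4214.0×1.4853 ≈ 6259 m/s.
Total Δv = 5098 + 6259 = 11357 m/s.

Δv ≈ 11400 m/s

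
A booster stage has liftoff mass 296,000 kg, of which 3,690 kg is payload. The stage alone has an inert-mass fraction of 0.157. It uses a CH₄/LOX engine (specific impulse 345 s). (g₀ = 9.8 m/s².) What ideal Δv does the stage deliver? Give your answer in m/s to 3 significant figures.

Δv ≈ 6040 m/s

Stage wet mass = m₀ − payload = 296,000 − 3,690 = 292,310 kg.
Stage dry mass = ε × stage wet mass = 0.157 × 292,310 = 45,892.7 kg.
Burnout mass m_f = stage dry + payload = 45,892.7 + 3,690 = 49,582.7 kg.
v_e = Isp · g₀ = 345 × 9.8 = 3381.0 m/s.
From the ideal rocket equation, Δv = v_e · ln(296,000/49,582.7) = 3381.0 × ln(5.97) = 3381.0 × 1.7867 ≈ 6041 m/s.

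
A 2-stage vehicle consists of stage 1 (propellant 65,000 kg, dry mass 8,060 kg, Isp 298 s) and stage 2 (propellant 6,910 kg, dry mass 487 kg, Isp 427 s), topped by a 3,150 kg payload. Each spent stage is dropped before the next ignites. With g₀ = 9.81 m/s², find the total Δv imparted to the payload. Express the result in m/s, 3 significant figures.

Δv ≈ 8850 m/s

Ignition mass of stage 1 = 65,000+8,060 + 6,910+487 + 3,150 = 83,607 kg.
Stage 1: m₀ = 83,607 kg, m_f = 83,607 − 65,000 = 18,607 kg; Δv = 298×9.81×ln(4.493) = 2923.4×1.5026 ≈ 4393 m/s.
Stage 2: m₀ = 10,547 kg, m_f = 10,547 − 6,910 = 3,637 kg; Δv = 427×9.81×ln(2.9) = 4188.9×1.0647 ≈ 4460 m/s.
Total Δv = 4393 + 4460 = 8853 m/s.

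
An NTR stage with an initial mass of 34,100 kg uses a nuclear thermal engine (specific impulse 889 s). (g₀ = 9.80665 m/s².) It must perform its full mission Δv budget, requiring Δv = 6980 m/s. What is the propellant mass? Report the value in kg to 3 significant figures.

v_e = Isp · g₀ = 889 × 9.80665 = 8718.1 m/s.
m₀/m_f = exp(Δv / v_e) = exp(6980 / 8718.1) = exp(0.8006) = 2.2269.
m_f = 34,100 / 2.2269 = 15,312.8 kg, so propellant = m₀ − m_f = 34,100 − 15,312.8 = 18,787.2 kg.

propellant mass ≈ 18800 kg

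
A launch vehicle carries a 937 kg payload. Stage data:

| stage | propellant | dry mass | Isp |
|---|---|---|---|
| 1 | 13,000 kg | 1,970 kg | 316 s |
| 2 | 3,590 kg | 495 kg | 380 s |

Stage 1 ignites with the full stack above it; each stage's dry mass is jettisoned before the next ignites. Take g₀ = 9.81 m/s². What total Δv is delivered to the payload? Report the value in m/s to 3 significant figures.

Ignition mass of stage 1 = 13,000+1,970 + 3,590+495 + 937 = 19,992 kg.
Stage 1: m₀ = 19,992 kg, m_f = 19,992 − 13,000 = 6,992 kg; Δv = 316×9.81×ln(2.859) = 3100.0×1.0506 ≈ 3257 m/s.
Stage 2: m₀ = 5,022 kg, m_f = 5,022 − 3,590 = 1,432 kg; Δv = 380×9.81×ln(3.507) = 3727.8×1.2548 ≈ 4677 m/s.
Total Δv = 3257 + 4677 = 7934 m/s.

Δv ≈ 7930 m/s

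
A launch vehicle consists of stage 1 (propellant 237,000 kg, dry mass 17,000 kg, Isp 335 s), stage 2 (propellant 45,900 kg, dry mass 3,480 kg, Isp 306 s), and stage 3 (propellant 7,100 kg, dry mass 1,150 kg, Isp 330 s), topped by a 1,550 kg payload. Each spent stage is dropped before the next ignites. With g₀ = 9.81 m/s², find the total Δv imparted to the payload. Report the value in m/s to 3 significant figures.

Δv ≈ 13300 m/s

Ignition mass of stage 1 = 237,000+17,000 + 45,900+3,480 + 7,100+1,150 + 1,550 = 313,180 kg.
Stage 1: m₀ = 313,180 kg, m_f = 313,180 − 237,000 = 76,180 kg; Δv = 335×9.81×ln(4.111) = 3286.4×1.4137 ≈ 4646 m/s.
Stage 2: m₀ = 59,180 kg, m_f = 59,180 − 45,900 = 13,280 kg; Δv = 306×9.81×ln(4.456) = 3001.9×1.4943 ≈ 4486 m/s.
Stage 3: m₀ = 9,800 kg, m_f = 9,800 − 7,100 = 2,700 kg; Δv = 330×9.81×ln(3.63) = 3237.3×1.2891 ≈ 4173 m/s.
Total Δv = 4646 + 4486 + 4173 = 13305 m/s.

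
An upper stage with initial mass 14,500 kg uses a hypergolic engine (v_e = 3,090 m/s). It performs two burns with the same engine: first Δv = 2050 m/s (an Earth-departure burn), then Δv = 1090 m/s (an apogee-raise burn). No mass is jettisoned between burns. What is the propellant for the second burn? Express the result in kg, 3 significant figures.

propellant for the second burn ≈ 2220 kg

After the first burn: m = 14500 × exp(−2050/3090.0) = 14500 × 0.51508 = 7,468.66 kg.
After the second burn: m = 7,468.66 × exp(−1090/3090.0) = 7,468.66 × 0.70275 = 5,248.6 kg.
Second-burn propellant = 7,468.66 − 5,248.6 = 2,220.06 kg.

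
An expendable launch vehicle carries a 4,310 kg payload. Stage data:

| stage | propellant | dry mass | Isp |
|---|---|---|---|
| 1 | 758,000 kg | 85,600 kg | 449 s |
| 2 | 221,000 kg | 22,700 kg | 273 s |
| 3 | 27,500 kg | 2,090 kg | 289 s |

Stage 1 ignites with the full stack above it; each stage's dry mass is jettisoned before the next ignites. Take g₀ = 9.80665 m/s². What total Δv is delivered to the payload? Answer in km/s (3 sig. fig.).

Ignition mass of stage 1 = 758,000+85,600 + 221,000+22,700 + 27,500+2,090 + 4,310 = 1,121,200 kg.
Stage 1: m₀ = 1,121,200 kg, m_f = 1,121,200 − 758,000 = 363,200 kg; Δv = 449×9.80665×ln(3.087) = 4403.2×1.1272 ≈ 4963 m/s.
Stage 2: m₀ = 277,600 kg, m_f = 277,600 − 221,000 = 56,600 kg; Δv = 273×9.80665×ln(4.905) = 2677.2×1.5902 ≈ 4257 m/s.
Stage 3: m₀ = 33,900 kg, m_f = 33,900 − 27,500 = 6,400 kg; Δv = 289×9.80665×ln(5.297) = 2834.1×1.6671 ≈ 4725 m/s.
Total Δv = 4963 + 4257 + 4725 = 13945 m/s.

Δv ≈ 13.9 km/s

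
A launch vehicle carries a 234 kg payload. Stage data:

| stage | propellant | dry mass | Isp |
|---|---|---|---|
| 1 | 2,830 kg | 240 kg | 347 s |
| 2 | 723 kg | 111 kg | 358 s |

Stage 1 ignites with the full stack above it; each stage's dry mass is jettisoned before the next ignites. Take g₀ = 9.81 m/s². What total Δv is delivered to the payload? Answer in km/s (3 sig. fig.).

Ignition mass of stage 1 = 2,830+240 + 723+111 + 234 = 4,138 kg.
Stage 1: m₀ = 4,138 kg, m_f = 4,138 − 2,830 = 1,308 kg; Δv = 347×9.81×ln(3.164) = 3404.1×1.1517 ≈ 3921 m/s.
Stage 2: m₀ = 1,068 kg, m_f = 1,068 − 723 = 345 kg; Δv = 358×9.81×ln(3.096) = 3512.0×1.1300 ≈ 3969 m/s.
Total Δv = 3921 + 3969 = 7890 m/s.

Δv ≈ 7.89 km/s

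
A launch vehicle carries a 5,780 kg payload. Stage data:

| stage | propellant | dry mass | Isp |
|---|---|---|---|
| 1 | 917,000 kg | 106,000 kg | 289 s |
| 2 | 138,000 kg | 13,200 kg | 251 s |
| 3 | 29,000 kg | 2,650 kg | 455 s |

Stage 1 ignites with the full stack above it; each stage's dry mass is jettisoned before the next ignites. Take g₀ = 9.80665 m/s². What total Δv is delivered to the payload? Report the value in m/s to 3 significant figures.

Δv ≈ 13900 m/s

Ignition mass of stage 1 = 917,000+106,000 + 138,000+13,200 + 29,000+2,650 + 5,780 = 1,211,630 kg.
Stage 1: m₀ = 1,211,630 kg, m_f = 1,211,630 − 917,000 = 294,630 kg; Δv = 289×9.80665×ln(4.112) = 2834.1×1.4140 ≈ 4007 m/s.
Stage 2: m₀ = 188,630 kg, m_f = 188,630 − 138,000 = 50,630 kg; Δv = 251×9.80665×ln(3.726) = 2461.5×1.3152 ≈ 3237 m/s.
Stage 3: m₀ = 37,430 kg, m_f = 37,430 − 29,000 = 8,430 kg; Δv = 455×9.80665×ln(4.44) = 4462.0×1.4907 ≈ 6651 m/s.
Total Δv = 4007 + 3237 + 6651 = 13895 m/s.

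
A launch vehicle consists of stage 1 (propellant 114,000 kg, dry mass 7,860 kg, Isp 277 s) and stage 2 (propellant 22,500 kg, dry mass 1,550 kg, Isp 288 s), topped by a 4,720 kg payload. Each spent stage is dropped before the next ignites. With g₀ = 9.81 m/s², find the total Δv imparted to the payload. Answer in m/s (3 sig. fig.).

Δv ≈ 8150 m/s

Ignition mass of stage 1 = 114,000+7,860 + 22,500+1,550 + 4,720 = 150,630 kg.
Stage 1: m₀ = 150,630 kg, m_f = 150,630 − 114,000 = 36,630 kg; Δv = 277×9.81×ln(4.112) = 2717.4×1.4140 ≈ 3842 m/s.
Stage 2: m₀ = 28,770 kg, m_f = 28,770 − 22,500 = 6,270 kg; Δv = 288×9.81×ln(4.589) = 2825.3×1.5236 ≈ 4304 m/s.
Total Δv = 3842 + 4304 = 8146 m/s.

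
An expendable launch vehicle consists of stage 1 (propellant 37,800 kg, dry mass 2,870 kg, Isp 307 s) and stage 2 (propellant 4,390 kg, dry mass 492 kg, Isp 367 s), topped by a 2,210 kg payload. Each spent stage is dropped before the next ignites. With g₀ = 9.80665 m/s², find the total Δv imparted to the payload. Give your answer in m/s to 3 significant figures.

Ignition mass of stage 1 = 37,800+2,870 + 4,390+492 + 2,210 = 47,762 kg.
Stage 1: m₀ = 47,762 kg, m_f = 47,762 − 37,800 = 9,962 kg; Δv = 307×9.80665×ln(4.794) = 3010.6×1.5675 ≈ 4719 m/s.
Stage 2: m₀ = 7,092 kg, m_f = 7,092 − 4,390 = 2,702 kg; Δv = 367×9.80665×ln(2.625) = 3599.0×0.9650 ≈ 3473 m/s.
Total Δv = 4719 + 3473 = 8192 m/s.

Δv ≈ 8190 m/s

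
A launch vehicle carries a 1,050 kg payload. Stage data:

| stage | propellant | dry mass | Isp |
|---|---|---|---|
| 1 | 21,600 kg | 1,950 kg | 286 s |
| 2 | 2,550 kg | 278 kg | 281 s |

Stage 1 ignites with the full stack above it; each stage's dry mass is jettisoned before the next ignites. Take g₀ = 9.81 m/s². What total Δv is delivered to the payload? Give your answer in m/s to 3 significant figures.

Ignition mass of stage 1 = 21,600+1,950 + 2,550+278 + 1,050 = 27,428 kg.
Stage 1: m₀ = 27,428 kg, m_f = 27,428 − 21,600 = 5,828 kg; Δv = 286×9.81×ln(4.706) = 2805.7×1.5489 ≈ 4346 m/s.
Stage 2: m₀ = 3,878 kg, m_f = 3,878 − 2,550 = 1,328 kg; Δv = 281×9.81×ln(2.92) = 2756.6×1.0716 ≈ 2954 m/s.
Total Δv = 4346 + 2954 = 7300 m/s.

Δv ≈ 7300 m/s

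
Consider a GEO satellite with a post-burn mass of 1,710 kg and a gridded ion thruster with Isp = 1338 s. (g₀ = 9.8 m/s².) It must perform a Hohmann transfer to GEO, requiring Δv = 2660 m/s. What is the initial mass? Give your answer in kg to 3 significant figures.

v_e = Isp · g₀ = 1338 × 9.8 = 13112.4 m/s.
m₀/m_f = exp(Δv / v_e) = exp(2660 / 13112.4) = exp(0.2029) = 1.2249.
m₀ = m_f × 1.2249 = 1,710 × 1.2249 = 2,094.58 kg.

initial mass ≈ 2090 kg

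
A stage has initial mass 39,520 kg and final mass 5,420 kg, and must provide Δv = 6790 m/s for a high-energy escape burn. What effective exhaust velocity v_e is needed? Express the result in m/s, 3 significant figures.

ln(m₀/m_f) = ln(39520/5420) = ln(7.292) = 1.9867.
v_e = Δv / ln(m₀/m_f) = 6790 / 1.9867 = 3417.7 m/s.

v_e ≈ 3420 m/s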